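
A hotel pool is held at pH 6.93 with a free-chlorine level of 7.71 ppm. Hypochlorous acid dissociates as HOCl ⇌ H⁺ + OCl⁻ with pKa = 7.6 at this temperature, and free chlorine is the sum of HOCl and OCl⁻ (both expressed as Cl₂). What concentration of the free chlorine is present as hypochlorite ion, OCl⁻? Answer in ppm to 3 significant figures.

1.36 ppm

[OCl⁻]/[HOCl] = 10^(pH − pKa) = 10^(6.93 − 7.6) = 10^-0.67 = 0.2138.
Fraction as HOCl = 1 / (1 + 0.2138) = 0.8239.
OCl⁻ = (1 − 0.8239) × 7.71 ppm = 1.358 ppm.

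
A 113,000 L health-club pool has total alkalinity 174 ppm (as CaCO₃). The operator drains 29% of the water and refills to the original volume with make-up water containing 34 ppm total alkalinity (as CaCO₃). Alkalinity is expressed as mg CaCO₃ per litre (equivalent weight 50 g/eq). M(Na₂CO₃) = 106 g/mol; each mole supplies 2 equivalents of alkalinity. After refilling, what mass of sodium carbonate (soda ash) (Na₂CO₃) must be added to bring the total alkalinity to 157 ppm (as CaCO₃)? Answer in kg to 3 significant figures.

2.83 kg

After draining 29% and refilling: 174 × 0.71 + 34 × 0.29 = 133.4 ppm.
Deficit to target: 157 − 133.4 = 23.6 mg/L.
As CaCO₃: 23.6 mg/L × 113,000 L = 2667 g; ÷ 50 g/eq ÷ 2 = 26.67 mol Na₂CO₃.
Mass: 26.67 × 106 = 2827 g.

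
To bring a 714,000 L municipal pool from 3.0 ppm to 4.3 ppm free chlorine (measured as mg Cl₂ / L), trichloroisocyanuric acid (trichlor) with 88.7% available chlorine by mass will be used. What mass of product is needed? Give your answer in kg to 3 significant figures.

1.05 kg

Chlorine deficit: 4.3 − 3.0 = 1.3 ppm = 1.3 mg/L as Cl₂.
Cl₂ equivalent needed: 1.3 mg/L × 714,000 L = 928,200 mg = 928.2 g.
Product at 88.7% available chlorine: 928.2 / 0.887 = 1046 g.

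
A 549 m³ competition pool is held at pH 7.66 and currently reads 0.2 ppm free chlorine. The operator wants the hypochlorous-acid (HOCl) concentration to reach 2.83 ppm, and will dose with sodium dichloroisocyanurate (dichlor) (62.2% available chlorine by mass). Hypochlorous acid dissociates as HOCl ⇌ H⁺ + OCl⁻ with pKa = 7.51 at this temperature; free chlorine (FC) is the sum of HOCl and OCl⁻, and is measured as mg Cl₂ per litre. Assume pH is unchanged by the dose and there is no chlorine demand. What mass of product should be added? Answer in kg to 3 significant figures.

5.85 kg

Volume: 549 m³ = 549,000 L.
[OCl⁻]/[HOCl] = 10^(pH − pKa) = 10^(7.66 − 7.51) = 1.413; fraction as HOCl = 1/(1 + 1.413) = 0.4145.
Free chlorine required for 2.83 ppm HOCl: 2.83 / 0.4145 = 6.827 ppm.
FC to add: 6.827 − 0.2 = 6.627 mg/L as Cl₂.
Cl₂ equivalent: 6.627 mg/L × 549,000 L = 3638 g.
Product at 62.2% available Cl: 3638 / 0.622 = 5850 g.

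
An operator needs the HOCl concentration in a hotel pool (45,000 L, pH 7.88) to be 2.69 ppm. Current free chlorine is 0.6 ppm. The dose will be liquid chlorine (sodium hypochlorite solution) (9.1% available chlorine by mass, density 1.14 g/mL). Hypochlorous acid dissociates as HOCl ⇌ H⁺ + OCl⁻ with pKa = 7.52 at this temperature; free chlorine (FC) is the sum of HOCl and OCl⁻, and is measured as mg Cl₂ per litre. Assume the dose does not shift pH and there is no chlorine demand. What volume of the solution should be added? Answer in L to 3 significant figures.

3.58 L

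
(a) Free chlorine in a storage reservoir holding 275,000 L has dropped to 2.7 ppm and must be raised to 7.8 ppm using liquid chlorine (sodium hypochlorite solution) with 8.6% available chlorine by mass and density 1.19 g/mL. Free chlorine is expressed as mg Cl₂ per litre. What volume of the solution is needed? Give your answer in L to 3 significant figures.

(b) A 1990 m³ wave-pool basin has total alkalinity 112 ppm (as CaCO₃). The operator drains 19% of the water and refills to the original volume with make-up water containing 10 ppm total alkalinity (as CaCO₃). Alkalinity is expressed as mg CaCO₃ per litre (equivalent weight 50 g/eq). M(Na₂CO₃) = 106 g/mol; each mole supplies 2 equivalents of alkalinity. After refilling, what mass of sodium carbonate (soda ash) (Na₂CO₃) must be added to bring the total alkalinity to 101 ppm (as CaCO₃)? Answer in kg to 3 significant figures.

(a) 13.7 L; (b) 17.7 kg

(a) Chlorine deficit: 7.8 − 2.7 = 5.1 ppm = 5.1 mg/L as Cl₂.
(a) Cl₂ equivalent needed: 5.1 mg/L × 275,000 L = 1,402,000 mg = 1402 g.
(a) Product at 8.6% available chlorine: 1402 / 0.086 = 16,310 g.
(a) Volume at density 1.19 g/mL: 16,310 g ÷ 1.19 g/mL = 13,700 mL.

(b) Volume: 1990 m³ = 1,990,000 L.
(b) After draining 19% and refilling: 112 × 0.81 + 10 × 0.19 = 92.62 ppm.
(b) Deficit to target: 101 − 92.62 = 8.38 mg/L.
(b) As CaCO₃: 8.38 mg/L × 1,990,000 L = 16,680 g; ÷ 50 g/eq ÷ 2 = 166.8 mol Na₂CO₃.
(b) Mass: 166.8 × 106 = 17,680 g.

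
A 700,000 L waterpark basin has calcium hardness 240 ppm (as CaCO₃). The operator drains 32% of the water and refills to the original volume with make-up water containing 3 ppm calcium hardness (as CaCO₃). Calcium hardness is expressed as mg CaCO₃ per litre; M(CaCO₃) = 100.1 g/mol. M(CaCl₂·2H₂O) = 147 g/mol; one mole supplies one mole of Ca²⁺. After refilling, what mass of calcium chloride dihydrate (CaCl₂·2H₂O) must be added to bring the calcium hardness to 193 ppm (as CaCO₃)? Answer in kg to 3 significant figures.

29.6 kg

After draining 32% and refilling: 240 × 0.68 + 3 × 0.32 = 164.16 ppm.
Deficit to target: 193 − 164.16 = 28.84 mg/L.
As CaCO₃: 28.84 mg/L × 700,000 L = 20,190 g; ÷ 100.1 = 201.7 mol Ca²⁺.
Mass: 201.7 × 147 = 29,650 g.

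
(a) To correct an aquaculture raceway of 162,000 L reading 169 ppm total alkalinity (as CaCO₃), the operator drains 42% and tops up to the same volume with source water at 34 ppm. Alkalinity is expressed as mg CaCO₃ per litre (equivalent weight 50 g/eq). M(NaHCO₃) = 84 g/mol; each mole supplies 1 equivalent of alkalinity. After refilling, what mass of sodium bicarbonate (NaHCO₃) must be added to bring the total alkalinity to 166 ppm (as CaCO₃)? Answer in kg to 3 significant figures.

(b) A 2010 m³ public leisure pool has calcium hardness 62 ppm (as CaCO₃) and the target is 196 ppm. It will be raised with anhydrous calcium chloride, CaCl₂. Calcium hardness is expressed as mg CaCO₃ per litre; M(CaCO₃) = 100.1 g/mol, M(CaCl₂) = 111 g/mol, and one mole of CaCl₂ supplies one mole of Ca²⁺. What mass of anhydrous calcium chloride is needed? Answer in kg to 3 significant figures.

(a) After draining 42% and refilling: 169 × 0.58 + 34 × 0.42 = 112.3 ppm.
(a) Deficit to target: 166 − 112.3 = 53.7 mg/L.
(a) As CaCO₃: 53.7 mg/L × 162,000 L = 8699 g; ÷ 50 g/eq ÷ 1 = 174 mol NaHCO₃.
(a) Mass: 174 × 84 = 14,610 g.

(b) Volume: 2010 m³ = 2,010,000 L.
(b) Hardness to add: (196 − 62) = 134 mg/L as CaCO₃ × 2,010,000 L = 269,300 g as CaCO₃.
(b) Moles of Ca²⁺ (1 mol Ca²⁺ ≡ 1 mol CaCO₃): 269,300 / 100.1 g/mol = 2691 mol.
(b) Mass of CaCl₂: 2691 × 111 = 298,700 g.

(a) 14.6 kg; (b) 299 kg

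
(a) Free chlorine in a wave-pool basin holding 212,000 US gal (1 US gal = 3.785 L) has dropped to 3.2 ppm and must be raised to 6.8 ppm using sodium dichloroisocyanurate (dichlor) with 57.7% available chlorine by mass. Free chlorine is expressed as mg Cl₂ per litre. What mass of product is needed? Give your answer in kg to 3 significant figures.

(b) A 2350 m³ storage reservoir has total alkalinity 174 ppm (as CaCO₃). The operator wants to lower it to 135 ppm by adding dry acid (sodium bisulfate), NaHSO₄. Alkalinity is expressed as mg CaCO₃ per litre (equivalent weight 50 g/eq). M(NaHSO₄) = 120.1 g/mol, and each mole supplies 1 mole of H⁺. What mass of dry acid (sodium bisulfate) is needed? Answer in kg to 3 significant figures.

(a) Volume: 212,000 US gal × 3.785 L/gal = 802,420 L.
(a) Chlorine deficit: 6.8 − 3.2 = 3.6 ppm = 3.6 mg/L as Cl₂.
(a) Cl₂ equivalent needed: 3.6 mg/L × 802,420 L = 2,889,000 mg = 2889 g.
(a) Product at 57.7% available chlorine: 2889 / 0.577 = 5006 g.

(b) Volume: 2350 m³ = 2,350,000 L.
(b) Alkalinity to neutralize: (174 − 135) = 39 mg/L as CaCO₃ × 2,350,000 L = 91,650 g as CaCO₃.
(b) Equivalents of H⁺ required: 91,650 ÷ 50 g/eq = 1833 eq = 1833 mol NaHSO₄.
(b) Mass of NaHSO₄: 1833 × 120.1 = 220,100 g.

(a) 5.01 kg; (b) 220 kg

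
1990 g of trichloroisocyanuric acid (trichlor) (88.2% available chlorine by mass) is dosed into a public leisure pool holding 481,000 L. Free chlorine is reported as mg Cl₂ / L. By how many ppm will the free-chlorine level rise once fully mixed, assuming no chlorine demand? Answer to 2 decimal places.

Available chlorine delivered: 1990 g × 0.882 = 1755 g as Cl₂.
Concentration rise: 1755 g / 481,000 L = 3.649 mg/L = 3.65 ppm.

3.65 ppm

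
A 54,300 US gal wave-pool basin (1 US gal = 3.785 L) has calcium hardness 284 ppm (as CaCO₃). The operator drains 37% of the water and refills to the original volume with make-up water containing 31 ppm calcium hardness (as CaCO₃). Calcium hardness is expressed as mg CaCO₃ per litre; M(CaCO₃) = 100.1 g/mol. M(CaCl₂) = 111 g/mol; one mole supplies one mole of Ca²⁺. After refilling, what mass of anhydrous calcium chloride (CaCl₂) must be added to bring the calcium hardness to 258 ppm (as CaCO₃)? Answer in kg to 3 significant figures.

15.4 kg

Volume: 54,300 US gal × 3.785 L/gal = 205,526 L.
After draining 37% and refilling: 284 × 0.63 + 31 × 0.37 = 190.39 ppm.
Deficit to target: 258 − 190.39 = 67.61 mg/L.
As CaCO₃: 67.61 mg/L × 205,526 L = 13,900 g; ÷ 100.1 = 138.8 mol Ca²⁺.
Mass: 138.8 × 111 = 15,410 g.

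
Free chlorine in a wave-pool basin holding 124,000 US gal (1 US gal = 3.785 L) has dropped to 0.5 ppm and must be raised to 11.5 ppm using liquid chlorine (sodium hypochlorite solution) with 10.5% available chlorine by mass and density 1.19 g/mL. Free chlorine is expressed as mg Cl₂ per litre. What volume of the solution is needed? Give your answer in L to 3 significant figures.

Volume: 124,000 US gal × 3.785 L/gal = 469,340 L.
Chlorine deficit: 11.5 − 0.5 = 11 ppm = 11 mg/L as Cl₂.
Cl₂ equivalent needed: 11 mg/L × 469,340 L = 5,163,000 mg = 5163 g.
Product at 10.5% available chlorine: 5163 / 0.105 = 49,170 g.
Volume at density 1.19 g/mL: 49,170 g ÷ 1.19 g/mL = 41,320 mL.

41.3 L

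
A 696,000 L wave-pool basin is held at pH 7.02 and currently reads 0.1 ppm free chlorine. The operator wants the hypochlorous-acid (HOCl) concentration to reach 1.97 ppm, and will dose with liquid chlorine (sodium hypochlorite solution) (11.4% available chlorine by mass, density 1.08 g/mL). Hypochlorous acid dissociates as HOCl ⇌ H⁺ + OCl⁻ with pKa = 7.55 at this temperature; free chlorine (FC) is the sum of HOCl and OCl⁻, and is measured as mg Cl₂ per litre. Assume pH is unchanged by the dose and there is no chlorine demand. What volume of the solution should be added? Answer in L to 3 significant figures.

13.9 L

[OCl⁻]/[HOCl] = 10^(pH − pKa) = 10^(7.02 − 7.55) = 0.2951; fraction as HOCl = 1/(1 + 0.2951) = 0.7721.
Free chlorine required for 1.97 ppm HOCl: 1.97 / 0.7721 = 2.551 ppm.
FC to add: 2.551 − 0.1 = 2.451 mg/L as Cl₂.
Cl₂ equivalent: 2.451 mg/L × 696,000 L = 1706 g.
Product at 11.4% available Cl: 1706 / 0.114 = 14,970 g.
Volume: 14,970 g ÷ 1.08 g/mL = 13,860 mL.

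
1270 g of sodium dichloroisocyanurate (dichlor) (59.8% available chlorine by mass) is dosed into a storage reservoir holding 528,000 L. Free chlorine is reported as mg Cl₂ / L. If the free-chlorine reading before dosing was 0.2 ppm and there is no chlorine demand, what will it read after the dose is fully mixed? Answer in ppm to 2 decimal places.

1.64 ppm

Available chlorine delivered: 1270 g × 0.598 = 759.5 g as Cl₂.
Concentration rise: 759.5 g / 528,000 L = 1.438 mg/L = 1.44 ppm.
Final FC: 0.2 + 1.44 = 1.64 ppm.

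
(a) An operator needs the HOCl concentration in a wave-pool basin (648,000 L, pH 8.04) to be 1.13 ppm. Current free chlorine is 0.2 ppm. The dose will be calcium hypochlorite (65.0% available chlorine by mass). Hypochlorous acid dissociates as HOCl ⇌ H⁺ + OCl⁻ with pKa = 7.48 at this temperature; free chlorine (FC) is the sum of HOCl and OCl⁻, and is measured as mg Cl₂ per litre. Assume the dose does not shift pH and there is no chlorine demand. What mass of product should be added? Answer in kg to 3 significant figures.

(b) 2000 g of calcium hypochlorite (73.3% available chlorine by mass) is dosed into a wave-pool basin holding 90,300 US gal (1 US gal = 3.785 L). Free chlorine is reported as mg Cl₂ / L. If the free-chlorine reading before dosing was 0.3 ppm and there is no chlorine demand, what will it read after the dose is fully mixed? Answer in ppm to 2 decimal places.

(a) 5.02 kg; (b) 4.59 ppm

(a) [OCl⁻]/[HOCl] = 10^(pH − pKa) = 10^(8.04 − 7.48) = 3.631; fraction as HOCl = 1/(1 + 3.631) = 0.2159.
(a) Free chlorine required for 1.13 ppm HOCl: 1.13 / 0.2159 = 5.233 ppm.
(a) FC to add: 5.233 − 0.2 = 5.033 mg/L as Cl₂.
(a) Cl₂ equivalent: 5.033 mg/L × 648,000 L = 3261 g.
(a) Product at 65.0% available Cl: 3261 / 0.65 = 5017 g.

(b) Volume: 90,300 US gal × 3.785 L/gal = 341,786 L.
(b) Available chlorine delivered: 2000 g × 0.733 = 1466 g as Cl₂.
(b) Concentration rise: 1466 g / 341,786 L = 4.289 mg/L = 4.29 ppm.
(b) Final FC: 0.3 + 4.29 = 4.59 ppm.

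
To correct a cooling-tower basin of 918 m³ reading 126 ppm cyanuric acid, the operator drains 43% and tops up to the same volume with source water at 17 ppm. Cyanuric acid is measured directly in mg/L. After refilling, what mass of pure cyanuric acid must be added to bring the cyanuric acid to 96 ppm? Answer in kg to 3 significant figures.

15.5 kg

Volume: 918 m³ = 918,000 L.
After draining 43% and refilling: 126 × 0.57 + 17 × 0.43 = 79.13 ppm.
Deficit to target: 96 − 79.13 = 16.87 mg/L.
Mass: 16.87 mg/L × 918,000 L = 15,490 g cyanuric acid.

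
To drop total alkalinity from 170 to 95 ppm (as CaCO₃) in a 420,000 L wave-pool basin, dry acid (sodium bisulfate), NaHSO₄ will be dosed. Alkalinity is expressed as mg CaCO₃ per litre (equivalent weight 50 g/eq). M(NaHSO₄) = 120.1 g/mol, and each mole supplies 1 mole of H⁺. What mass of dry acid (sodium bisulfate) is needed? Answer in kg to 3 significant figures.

75.7 kg

Alkalinity to neutralize: (170 − 95) = 75 mg/L as CaCO₃ × 420,000 L = 31,500 g as CaCO₃.
Equivalents of H⁺ required: 31,500 ÷ 50 g/eq = 630 eq = 630 mol NaHSO₄.
Mass of NaHSO₄: 630 × 120.1 = 75,660 g.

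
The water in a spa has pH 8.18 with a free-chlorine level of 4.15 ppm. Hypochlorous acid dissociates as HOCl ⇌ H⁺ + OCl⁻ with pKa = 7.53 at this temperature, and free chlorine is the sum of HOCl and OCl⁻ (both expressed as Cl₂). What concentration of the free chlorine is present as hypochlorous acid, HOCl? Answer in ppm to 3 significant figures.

[OCl⁻]/[HOCl] = 10^(pH − pKa) = 10^(8.18 − 7.53) = 10^0.65 = 4.467.
Fraction as HOCl = 1 / (1 + 4.467) = 0.1829.
HOCl = 0.1829 × 4.15 ppm = 0.7591 ppm.

0.759 ppm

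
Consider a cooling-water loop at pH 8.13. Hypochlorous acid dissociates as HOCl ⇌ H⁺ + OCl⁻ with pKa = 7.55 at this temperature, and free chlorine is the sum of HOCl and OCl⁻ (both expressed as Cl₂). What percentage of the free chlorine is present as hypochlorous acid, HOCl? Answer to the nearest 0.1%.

20.8%

[OCl⁻]/[HOCl] = 10^(pH − pKa) = 10^(8.13 − 7.55) = 10^0.58 = 3.802.
Fraction as HOCl = 1 / (1 + 3.802) = 0.2083.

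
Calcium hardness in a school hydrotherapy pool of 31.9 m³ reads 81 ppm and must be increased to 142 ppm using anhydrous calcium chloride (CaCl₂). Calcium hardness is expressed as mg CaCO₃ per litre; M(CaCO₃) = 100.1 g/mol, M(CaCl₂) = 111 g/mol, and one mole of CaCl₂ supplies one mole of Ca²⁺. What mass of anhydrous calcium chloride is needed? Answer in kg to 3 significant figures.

2.16 kg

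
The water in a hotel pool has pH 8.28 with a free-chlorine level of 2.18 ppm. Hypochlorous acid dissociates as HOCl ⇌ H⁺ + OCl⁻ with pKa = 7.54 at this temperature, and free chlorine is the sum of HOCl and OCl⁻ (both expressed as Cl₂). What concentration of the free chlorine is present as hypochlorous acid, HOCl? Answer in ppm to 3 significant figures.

[OCl⁻]/[HOCl] = 10^(pH − pKa) = 10^(8.28 − 7.54) = 10^0.74 = 5.495.
Fraction as HOCl = 1 / (1 + 5.495) = 0.154.
HOCl = 0.154 × 2.18 ppm = 0.3356 ppm.

0.336 ppm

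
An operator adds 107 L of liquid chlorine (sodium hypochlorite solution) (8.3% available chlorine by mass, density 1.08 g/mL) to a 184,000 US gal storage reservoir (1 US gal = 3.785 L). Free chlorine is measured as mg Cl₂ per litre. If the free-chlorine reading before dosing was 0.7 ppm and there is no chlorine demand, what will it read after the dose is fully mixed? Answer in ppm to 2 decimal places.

14.47 ppm

Volume: 184,000 US gal × 3.785 L/gal = 696,440 L.
Mass of solution: 107 L × 1000 mL/L × 1.08 g/mL = 115,600 g.
Available chlorine delivered: 115,600 g × 0.083 = 9591 g as Cl₂.
Concentration rise: 9591 g / 696,440 L = 13.77 mg/L = 13.77 ppm.
Final FC: 0.7 + 13.77 = 14.47 ppm.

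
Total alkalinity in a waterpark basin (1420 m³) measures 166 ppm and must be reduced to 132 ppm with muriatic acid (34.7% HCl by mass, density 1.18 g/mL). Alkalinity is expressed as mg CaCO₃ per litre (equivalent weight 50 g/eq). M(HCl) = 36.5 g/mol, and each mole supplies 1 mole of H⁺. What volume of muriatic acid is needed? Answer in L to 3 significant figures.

Volume: 1420 m³ = 1,420,000 L.
Alkalinity to neutralize: (166 − 132) = 34 mg/L as CaCO₃ × 1,420,000 L = 48,280 g as CaCO₃.
Equivalents of H⁺ required: 48,280 ÷ 50 g/eq = 965.6 eq = 965.6 mol HCl.
Mass of HCl: 965.6 × 36.5 = 35,240 g.
Mass of 34.7% solution: 35,240 / 0.347 = 101,600 g.
Volume: 101,600 g ÷ 1.18 g/mL = 86,080 mL.

86.1 L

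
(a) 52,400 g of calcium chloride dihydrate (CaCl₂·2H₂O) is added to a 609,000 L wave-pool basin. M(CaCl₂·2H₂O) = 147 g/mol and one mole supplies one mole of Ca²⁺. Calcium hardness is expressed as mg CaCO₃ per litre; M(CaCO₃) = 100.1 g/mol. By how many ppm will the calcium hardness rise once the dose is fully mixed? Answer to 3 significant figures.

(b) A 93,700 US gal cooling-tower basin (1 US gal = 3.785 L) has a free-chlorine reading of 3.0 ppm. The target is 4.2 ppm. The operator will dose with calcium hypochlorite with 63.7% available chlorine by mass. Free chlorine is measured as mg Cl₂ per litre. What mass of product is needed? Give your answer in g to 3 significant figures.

(a) Moles of Ca²⁺: 52,400 g ÷ 147 g/mol = 356.5 mol.
(a) As CaCO₃: 356.5 mol × 100.1 g/mol = 35,680 g.
(a) Rise: 35,680 g / 609,000 L × 1000 = 58.59 mg/L.

(b) Volume: 93,700 US gal × 3.785 L/gal = 354,654 L.
(b) Chlorine deficit: 4.2 − 3.0 = 1.2 ppm = 1.2 mg/L as Cl₂.
(b) Cl₂ equivalent needed: 1.2 mg/L × 354,654 L = 425,600 mg = 425.6 g.
(b) Product at 63.7% available chlorine: 425.6 / 0.637 = 668.1 g.

(a) 58.6 ppm; (b) 668 g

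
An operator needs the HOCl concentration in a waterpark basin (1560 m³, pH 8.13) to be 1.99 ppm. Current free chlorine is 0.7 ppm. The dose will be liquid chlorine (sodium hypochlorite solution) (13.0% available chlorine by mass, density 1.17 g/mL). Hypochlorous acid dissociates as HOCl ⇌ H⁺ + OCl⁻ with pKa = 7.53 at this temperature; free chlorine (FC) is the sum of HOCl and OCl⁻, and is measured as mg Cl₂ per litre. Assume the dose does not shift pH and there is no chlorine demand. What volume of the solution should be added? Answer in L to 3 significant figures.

Volume: 1560 m³ = 1,560,000 L.
[OCl⁻]/[HOCl] = 10^(pH − pKa) = 10^(8.13 − 7.53) = 3.981; fraction as HOCl = 1/(1 + 3.981) = 0.2008.
Free chlorine required for 1.99 ppm HOCl: 1.99 / 0.2008 = 9.912 ppm.
FC to add: 9.912 − 0.7 = 9.212 mg/L as Cl₂.
Cl₂ equivalent: 9.212 mg/L × 1,560,000 L = 14,370 g.
Product at 13.0% available Cl: 14,370 / 0.13 = 110,500 g.
Volume: 110,500 g ÷ 1.17 g/mL = 94,490 mL.

94.5 L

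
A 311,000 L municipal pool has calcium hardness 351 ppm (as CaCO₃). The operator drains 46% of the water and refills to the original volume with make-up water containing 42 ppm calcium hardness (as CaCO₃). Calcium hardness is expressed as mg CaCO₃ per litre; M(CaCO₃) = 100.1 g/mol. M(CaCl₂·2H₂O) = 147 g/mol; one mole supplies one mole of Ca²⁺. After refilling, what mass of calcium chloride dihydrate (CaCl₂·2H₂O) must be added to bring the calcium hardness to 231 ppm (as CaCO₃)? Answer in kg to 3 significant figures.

10.1 kg

After draining 46% and refilling: 351 × 0.54 + 42 × 0.46 = 208.86 ppm.
Deficit to target: 231 − 208.86 = 22.14 mg/L.
As CaCO₃: 22.14 mg/L × 311,000 L = 6886 g; ÷ 100.1 = 68.79 mol Ca²⁺.
Mass: 68.79 × 147 = 10,110 g.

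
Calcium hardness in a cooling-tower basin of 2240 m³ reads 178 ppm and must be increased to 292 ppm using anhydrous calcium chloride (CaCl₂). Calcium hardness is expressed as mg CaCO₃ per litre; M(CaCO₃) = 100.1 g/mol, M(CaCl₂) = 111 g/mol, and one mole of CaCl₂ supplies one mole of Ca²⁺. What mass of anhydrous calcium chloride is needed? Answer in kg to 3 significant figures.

Volume: 2240 m³ = 2,240,000 L.
Hardness to add: (292 − 178) = 114 mg/L as CaCO₃ × 2,240,000 L = 255,400 g as CaCO₃.
Moles of Ca²⁺ (1 mol Ca²⁺ ≡ 1 mol CaCO₃): 255,400 / 100.1 g/mol = 2551 mol.
Mass of CaCl₂: 2551 × 111 = 283,200 g.

283 kg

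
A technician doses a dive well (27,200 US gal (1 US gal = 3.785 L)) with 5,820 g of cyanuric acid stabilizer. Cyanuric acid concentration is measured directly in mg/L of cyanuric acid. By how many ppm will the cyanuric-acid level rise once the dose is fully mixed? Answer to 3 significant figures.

Volume: 27,200 US gal × 3.785 L/gal = 102,952 L.
Rise: 5,820 g / 102,952 L × 1000 = 56.53 mg/L.

56.5 ppm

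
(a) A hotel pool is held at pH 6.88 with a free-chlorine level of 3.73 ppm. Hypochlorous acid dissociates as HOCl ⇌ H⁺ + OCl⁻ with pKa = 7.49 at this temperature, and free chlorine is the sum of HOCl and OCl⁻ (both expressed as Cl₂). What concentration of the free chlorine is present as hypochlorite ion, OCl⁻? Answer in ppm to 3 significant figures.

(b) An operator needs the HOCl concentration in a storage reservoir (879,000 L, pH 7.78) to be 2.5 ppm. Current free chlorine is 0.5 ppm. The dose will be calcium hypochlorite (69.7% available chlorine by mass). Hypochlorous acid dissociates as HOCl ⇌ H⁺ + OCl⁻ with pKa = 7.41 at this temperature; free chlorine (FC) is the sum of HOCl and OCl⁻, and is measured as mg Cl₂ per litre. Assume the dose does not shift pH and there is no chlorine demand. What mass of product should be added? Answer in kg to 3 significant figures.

(a) [OCl⁻]/[HOCl] = 10^(pH − pKa) = 10^(6.88 − 7.49) = 10^-0.61 = 0.2455.
(a) Fraction as HOCl = 1 / (1 + 0.2455) = 0.8029.
(a) OCl⁻ = (1 − 0.8029) × 3.73 ppm = 0.7351 ppm.

(b) [OCl⁻]/[HOCl] = 10^(pH − pKa) = 10^(7.78 − 7.41) = 2.344; fraction as HOCl = 1/(1 + 2.344) = 0.299.
(b) Free chlorine required for 2.5 ppm HOCl: 2.5 / 0.299 = 8.361 ppm.
(b) FC to add: 8.361 − 0.5 = 7.861 mg/L as Cl₂.
(b) Cl₂ equivalent: 7.861 mg/L × 879,000 L = 6909 g.
(b) Product at 69.7% available Cl: 6909 / 0.697 = 9913 g.

(a) 0.735 ppm; (b) 9.91 kg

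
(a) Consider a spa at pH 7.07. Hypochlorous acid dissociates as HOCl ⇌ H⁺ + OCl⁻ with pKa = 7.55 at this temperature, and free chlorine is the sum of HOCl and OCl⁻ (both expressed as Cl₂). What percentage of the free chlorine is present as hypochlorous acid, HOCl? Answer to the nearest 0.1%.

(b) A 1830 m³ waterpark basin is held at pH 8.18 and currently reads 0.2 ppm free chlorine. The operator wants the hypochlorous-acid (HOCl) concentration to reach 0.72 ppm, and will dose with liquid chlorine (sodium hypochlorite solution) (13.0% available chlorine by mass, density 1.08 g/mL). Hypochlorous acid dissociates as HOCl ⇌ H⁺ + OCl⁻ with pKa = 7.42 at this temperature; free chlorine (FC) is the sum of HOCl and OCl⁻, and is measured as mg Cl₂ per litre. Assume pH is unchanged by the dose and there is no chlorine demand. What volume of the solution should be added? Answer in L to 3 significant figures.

(a) 75.1%; (b) 60.8 L

(a) [OCl⁻]/[HOCl] = 10^(pH − pKa) = 10^(7.07 − 7.55) = 10^-0.48 = 0.3311.
(a) Fraction as HOCl = 1 / (1 + 0.3311) = 0.7512.

(b) Volume: 1830 m³ = 1,830,000 L.
(b) [OCl⁻]/[HOCl] = 10^(pH − pKa) = 10^(8.18 − 7.42) = 5.754; fraction as HOCl = 1/(1 + 5.754) = 0.1481.
(b) Free chlorine required for 0.72 ppm HOCl: 0.72 / 0.1481 = 4.863 ppm.
(b) FC to add: 4.863 − 0.2 = 4.663 mg/L as Cl₂.
(b) Cl₂ equivalent: 4.663 mg/L × 1,830,000 L = 8534 g.
(b) Product at 13.0% available Cl: 8534 / 0.13 = 65,640 g.
(b) Volume: 65,640 g ÷ 1.08 g/mL = 60,780 mL.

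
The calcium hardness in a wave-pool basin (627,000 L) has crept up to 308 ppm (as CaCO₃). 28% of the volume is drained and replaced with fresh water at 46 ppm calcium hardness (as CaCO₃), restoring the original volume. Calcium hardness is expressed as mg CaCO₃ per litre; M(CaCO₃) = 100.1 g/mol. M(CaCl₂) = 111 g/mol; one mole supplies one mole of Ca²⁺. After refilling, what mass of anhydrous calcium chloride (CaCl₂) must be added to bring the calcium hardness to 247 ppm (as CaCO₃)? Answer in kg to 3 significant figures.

8.59 kg

After draining 28% and refilling: 308 × 0.72 + 46 × 0.28 = 234.64 ppm.
Deficit to target: 247 − 234.64 = 12.36 mg/L.
As CaCO₃: 12.36 mg/L × 627,000 L = 7750 g; ÷ 100.1 = 77.42 mol Ca²⁺.
Mass: 77.42 × 111 = 8594 g.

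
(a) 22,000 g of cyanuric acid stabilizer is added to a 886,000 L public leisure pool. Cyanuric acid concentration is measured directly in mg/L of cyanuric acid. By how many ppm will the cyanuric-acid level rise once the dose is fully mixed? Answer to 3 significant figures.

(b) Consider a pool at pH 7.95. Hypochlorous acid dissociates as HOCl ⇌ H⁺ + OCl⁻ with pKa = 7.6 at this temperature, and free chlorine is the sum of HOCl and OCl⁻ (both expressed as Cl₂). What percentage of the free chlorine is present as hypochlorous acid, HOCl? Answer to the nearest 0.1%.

(a) Rise: 22,000 g / 886,000 L × 1000 = 24.83 mg/L.

(b) [OCl⁻]/[HOCl] = 10^(pH − pKa) = 10^(7.95 − 7.6) = 10^0.35 = 2.239.
(b) Fraction as HOCl = 1 / (1 + 2.239) = 0.3088.

(a) 24.8 ppm; (b) 30.9%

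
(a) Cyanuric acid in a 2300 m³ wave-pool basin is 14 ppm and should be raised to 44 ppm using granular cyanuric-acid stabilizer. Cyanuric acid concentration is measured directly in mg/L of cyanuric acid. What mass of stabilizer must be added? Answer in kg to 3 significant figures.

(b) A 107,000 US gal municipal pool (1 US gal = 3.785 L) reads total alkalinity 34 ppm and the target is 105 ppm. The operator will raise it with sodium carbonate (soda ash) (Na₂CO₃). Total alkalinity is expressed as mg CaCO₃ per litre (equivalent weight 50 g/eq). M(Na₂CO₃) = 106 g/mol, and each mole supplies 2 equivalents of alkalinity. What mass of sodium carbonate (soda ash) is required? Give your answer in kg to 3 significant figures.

(a) Volume: 2300 m³ = 2,300,000 L.
(a) CYA to add: (44 − 14) = 30 mg/L × 2,300,000 L = 69,000 g cyanuric acid.

(b) Volume: 107,000 US gal × 3.785 L/gal = 404,995 L.
(b) Alkalinity to add: (105 − 34) = 71 mg/L as CaCO₃ × 404,995 L = 28,750 g as CaCO₃.
(b) Equivalents: 28,750 g ÷ 50 g/eq = 575.1 eq.
(b) Each mole of Na₂CO₃ supplies 2 eq, so 575.1 / 2 = 287.5 mol.
(b) Mass: 287.5 mol × 106 g/mol = 30,480 g.

(a) 69.0 kg; (b) 30.5 kg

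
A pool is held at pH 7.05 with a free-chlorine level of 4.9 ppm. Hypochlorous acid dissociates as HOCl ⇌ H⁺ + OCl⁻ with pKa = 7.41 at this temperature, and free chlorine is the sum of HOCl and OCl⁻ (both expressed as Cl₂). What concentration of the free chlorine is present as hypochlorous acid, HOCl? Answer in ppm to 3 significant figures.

3.41 ppm

[OCl⁻]/[HOCl] = 10^(pH − pKa) = 10^(7.05 − 7.41) = 10^-0.36 = 0.4365.
Fraction as HOCl = 1 / (1 + 0.4365) = 0.6961.
HOCl = 0.6961 × 4.9 ppm = 3.411 ppm.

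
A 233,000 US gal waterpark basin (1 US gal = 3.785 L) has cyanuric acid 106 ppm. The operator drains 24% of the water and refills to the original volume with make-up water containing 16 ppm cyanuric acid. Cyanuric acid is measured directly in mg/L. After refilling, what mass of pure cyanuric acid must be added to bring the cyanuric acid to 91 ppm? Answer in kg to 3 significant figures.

Volume: 233,000 US gal × 3.785 L/gal = 881,905 L.
After draining 24% and refilling: 106 × 0.76 + 16 × 0.24 = 84.4 ppm.
Deficit to target: 91 − 84.4 = 6.6 mg/L.
Mass: 6.6 mg/L × 881,905 L = 5821 g cyanuric acid.

5.82 kg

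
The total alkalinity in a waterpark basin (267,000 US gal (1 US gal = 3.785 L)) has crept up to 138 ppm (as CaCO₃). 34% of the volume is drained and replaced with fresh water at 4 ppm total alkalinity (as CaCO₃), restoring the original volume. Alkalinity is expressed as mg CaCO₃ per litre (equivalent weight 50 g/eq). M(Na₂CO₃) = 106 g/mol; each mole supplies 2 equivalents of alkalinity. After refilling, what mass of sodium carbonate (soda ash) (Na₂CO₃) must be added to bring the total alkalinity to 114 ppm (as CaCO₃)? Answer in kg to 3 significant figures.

Volume: 267,000 US gal × 3.785 L/gal = 1,010,595 L.
After draining 34% and refilling: 138 × 0.66 + 4 × 0.34 = 92.44 ppm.
Deficit to target: 114 − 92.44 = 21.56 mg/L.
As CaCO₃: 21.56 mg/L × 1,010,595 L = 21,790 g; ÷ 50 g/eq ÷ 2 = 217.9 mol Na₂CO₃.
Mass: 217.9 × 106 = 23,100 g.

23.1 kg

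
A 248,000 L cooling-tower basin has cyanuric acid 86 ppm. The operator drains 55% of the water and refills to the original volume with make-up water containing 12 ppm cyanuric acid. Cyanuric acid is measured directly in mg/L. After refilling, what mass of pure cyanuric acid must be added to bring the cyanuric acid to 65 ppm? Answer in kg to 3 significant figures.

4.89 kg

After draining 55% and refilling: 86 × 0.45 + 12 × 0.55 = 45.3 ppm.
Deficit to target: 65 − 45.3 = 19.7 mg/L.
Mass: 19.7 mg/L × 248,000 L = 4886 g cyanuric acid.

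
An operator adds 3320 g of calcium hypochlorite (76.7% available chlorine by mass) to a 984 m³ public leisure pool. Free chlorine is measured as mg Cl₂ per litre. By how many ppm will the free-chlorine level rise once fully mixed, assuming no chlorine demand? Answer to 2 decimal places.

2.59 ppm

Volume: 984 m³ = 984,000 L.
Available chlorine delivered: 3320 g × 0.767 = 2546 g as Cl₂.
Concentration rise: 2546 g / 984,000 L = 2.588 mg/L = 2.59 ppm.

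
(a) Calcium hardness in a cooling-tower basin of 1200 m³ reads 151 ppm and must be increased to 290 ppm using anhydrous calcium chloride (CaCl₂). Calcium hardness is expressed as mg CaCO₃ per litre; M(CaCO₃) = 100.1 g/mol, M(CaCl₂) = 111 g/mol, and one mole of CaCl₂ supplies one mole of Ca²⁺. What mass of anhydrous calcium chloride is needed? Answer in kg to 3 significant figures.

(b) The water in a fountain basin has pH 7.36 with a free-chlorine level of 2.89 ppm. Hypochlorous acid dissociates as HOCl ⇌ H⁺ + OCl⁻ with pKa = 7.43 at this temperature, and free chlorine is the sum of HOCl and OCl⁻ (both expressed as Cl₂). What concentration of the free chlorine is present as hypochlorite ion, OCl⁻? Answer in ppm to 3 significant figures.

(a) 185 kg; (b) 1.33 ppm

(a) Volume: 1200 m³ = 1,200,000 L.
(a) Hardness to add: (290 − 151) = 139 mg/L as CaCO₃ × 1,200,000 L = 166,800 g as CaCO₃.
(a) Moles of Ca²⁺ (1 mol Ca²⁺ ≡ 1 mol CaCO₃): 166,800 / 100.1 g/mol = 1666 mol.
(a) Mass of CaCl₂: 1666 × 111 = 185,000 g.

(b) [OCl⁻]/[HOCl] = 10^(pH − pKa) = 10^(7.36 − 7.43) = 10^-0.07 = 0.8511.
(b) Fraction as HOCl = 1 / (1 + 0.8511) = 0.5402.
(b) OCl⁻ = (1 − 0.5402) × 2.89 ppm = 1.329 ppm.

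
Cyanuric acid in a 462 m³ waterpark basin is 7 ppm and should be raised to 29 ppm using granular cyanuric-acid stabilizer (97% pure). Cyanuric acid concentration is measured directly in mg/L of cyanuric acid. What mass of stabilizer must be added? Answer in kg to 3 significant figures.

Volume: 462 m³ = 462,000 L.
CYA to add: (29 − 7) = 22 mg/L × 462,000 L = 10,160 g cyanuric acid.
At 97% purity: 10,160 / 0.97 = 10,480 g product.

10.5 kg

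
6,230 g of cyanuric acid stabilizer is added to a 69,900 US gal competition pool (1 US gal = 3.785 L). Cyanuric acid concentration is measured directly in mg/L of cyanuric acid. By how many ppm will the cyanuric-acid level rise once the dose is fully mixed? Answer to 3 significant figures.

23.5 ppm

Volume: 69,900 US gal × 3.785 L/gal = 264,572 L.
Rise: 6,230 g / 264,572 L × 1000 = 23.55 mg/L.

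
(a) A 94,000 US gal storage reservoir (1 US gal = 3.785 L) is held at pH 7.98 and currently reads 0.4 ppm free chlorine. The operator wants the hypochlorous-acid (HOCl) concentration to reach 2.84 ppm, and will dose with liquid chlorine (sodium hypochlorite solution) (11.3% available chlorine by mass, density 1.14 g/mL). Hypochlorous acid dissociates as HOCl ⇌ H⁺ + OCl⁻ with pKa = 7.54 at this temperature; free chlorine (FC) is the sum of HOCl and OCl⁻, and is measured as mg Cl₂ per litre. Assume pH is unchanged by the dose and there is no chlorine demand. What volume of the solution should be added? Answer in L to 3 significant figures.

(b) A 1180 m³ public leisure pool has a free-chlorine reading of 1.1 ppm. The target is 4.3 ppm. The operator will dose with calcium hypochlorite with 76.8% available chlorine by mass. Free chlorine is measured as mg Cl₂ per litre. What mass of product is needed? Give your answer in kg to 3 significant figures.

(a) Volume: 94,000 US gal × 3.785 L/gal = 355,790 L.
(a) [OCl⁻]/[HOCl] = 10^(pH − pKa) = 10^(7.98 − 7.54) = 2.754; fraction as HOCl = 1/(1 + 2.754) = 0.2664.
(a) Free chlorine required for 2.84 ppm HOCl: 2.84 / 0.2664 = 10.66 ppm.
(a) FC to add: 10.66 − 0.4 = 10.26 mg/L as Cl₂.
(a) Cl₂ equivalent: 10.26 mg/L × 355,790 L = 3651 g.
(a) Product at 11.3% available Cl: 3651 / 0.113 = 32,310 g.
(a) Volume: 32,310 g ÷ 1.14 g/mL = 28,340 mL.

(b) Volume: 1180 m³ = 1,180,000 L.
(b) Chlorine deficit: 4.3 − 1.1 = 3.2 ppm = 3.2 mg/L as Cl₂.
(b) Cl₂ equivalent needed: 3.2 mg/L × 1,180,000 L = 3,776,000 mg = 3776 g.
(b) Product at 76.8% available chlorine: 3776 / 0.768 = 4917 g.

(a) 28.3 L; (b) 4.92 kg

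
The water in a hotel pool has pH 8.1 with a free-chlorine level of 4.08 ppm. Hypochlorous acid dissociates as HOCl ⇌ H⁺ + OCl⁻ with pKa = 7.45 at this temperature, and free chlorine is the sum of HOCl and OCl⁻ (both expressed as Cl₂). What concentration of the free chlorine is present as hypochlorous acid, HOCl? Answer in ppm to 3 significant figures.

[OCl⁻]/[HOCl] = 10^(pH − pKa) = 10^(8.1 − 7.45) = 10^0.65 = 4.467.
Fraction as HOCl = 1 / (1 + 4.467) = 0.1829.
HOCl = 0.1829 × 4.08 ppm = 0.7463 ppm.

0.746 ppm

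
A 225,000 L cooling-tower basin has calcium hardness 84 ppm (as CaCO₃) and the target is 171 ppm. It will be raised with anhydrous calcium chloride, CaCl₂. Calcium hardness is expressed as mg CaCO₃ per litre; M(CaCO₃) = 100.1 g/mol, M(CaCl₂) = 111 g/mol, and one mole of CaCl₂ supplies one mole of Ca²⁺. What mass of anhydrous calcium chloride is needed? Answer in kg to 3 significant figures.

21.7 kg

Hardness to add: (171 − 84) = 87 mg/L as CaCO₃ × 225,000 L = 19,580 g as CaCO₃.
Moles of Ca²⁺ (1 mol Ca²⁺ ≡ 1 mol CaCO₃): 19,580 / 100.1 g/mol = 195.6 mol.
Mass of CaCl₂: 195.6 × 111 = 21,710 g.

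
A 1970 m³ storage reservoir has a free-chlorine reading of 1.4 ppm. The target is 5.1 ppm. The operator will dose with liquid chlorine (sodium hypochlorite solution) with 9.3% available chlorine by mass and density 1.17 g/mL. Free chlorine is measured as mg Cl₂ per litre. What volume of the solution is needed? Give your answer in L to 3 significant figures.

Volume: 1970 m³ = 1,970,000 L.
Chlorine deficit: 5.1 − 1.4 = 3.7 ppm = 3.7 mg/L as Cl₂.
Cl₂ equivalent needed: 3.7 mg/L × 1,970,000 L = 7,289,000 mg = 7289 g.
Product at 9.3% available chlorine: 7289 / 0.093 = 78,380 g.
Volume at density 1.17 g/mL: 78,380 g ÷ 1.17 g/mL = 66,990 mL.

67.0 L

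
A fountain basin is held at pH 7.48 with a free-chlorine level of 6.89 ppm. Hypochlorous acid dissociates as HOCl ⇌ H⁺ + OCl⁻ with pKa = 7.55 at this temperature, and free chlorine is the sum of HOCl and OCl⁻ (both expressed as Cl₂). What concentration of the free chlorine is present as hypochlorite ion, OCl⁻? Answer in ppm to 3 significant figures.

3.17 ppm

[OCl⁻]/[HOCl] = 10^(pH − pKa) = 10^(7.48 − 7.55) = 10^-0.07 = 0.8511.
Fraction as HOCl = 1 / (1 + 0.8511) = 0.5402.
OCl⁻ = (1 − 0.5402) × 6.89 ppm = 3.168 ppm.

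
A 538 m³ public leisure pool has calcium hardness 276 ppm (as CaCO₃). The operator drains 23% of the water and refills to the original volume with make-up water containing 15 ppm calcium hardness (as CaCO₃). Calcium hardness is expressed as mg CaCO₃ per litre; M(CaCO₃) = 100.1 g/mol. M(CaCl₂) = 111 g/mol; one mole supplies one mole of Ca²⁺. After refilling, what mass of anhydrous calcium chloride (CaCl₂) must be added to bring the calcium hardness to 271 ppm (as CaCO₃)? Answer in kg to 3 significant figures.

Volume: 538 m³ = 538,000 L.
After draining 23% and refilling: 276 × 0.77 + 15 × 0.23 = 215.97 ppm.
Deficit to target: 271 − 215.97 = 55.03 mg/L.
As CaCO₃: 55.03 mg/L × 538,000 L = 29,610 g; ÷ 100.1 = 295.8 mol Ca²⁺.
Mass: 295.8 × 111 = 32,830 g.

32.8 kg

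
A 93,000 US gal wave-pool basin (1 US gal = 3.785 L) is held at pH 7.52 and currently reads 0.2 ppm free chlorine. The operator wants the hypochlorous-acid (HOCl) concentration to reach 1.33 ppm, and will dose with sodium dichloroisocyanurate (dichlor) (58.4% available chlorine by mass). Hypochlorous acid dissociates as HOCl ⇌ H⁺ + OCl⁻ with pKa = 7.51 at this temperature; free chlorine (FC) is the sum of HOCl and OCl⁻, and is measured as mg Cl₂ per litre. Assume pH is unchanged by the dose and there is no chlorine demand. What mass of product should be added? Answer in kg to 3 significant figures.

1.50 kg

Volume: 93,000 US gal × 3.785 L/gal = 352,005 L.
[OCl⁻]/[HOCl] = 10^(pH − pKa) = 10^(7.52 − 7.51) = 1.023; fraction as HOCl = 1/(1 + 1.023) = 0.4942.
Free chlorine required for 1.33 ppm HOCl: 1.33 / 0.4942 = 2.691 ppm.
FC to add: 2.691 − 0.2 = 2.491 mg/L as Cl₂.
Cl₂ equivalent: 2.491 mg/L × 352,005 L = 876.8 g.
Product at 58.4% available Cl: 876.8 / 0.584 = 1501 g.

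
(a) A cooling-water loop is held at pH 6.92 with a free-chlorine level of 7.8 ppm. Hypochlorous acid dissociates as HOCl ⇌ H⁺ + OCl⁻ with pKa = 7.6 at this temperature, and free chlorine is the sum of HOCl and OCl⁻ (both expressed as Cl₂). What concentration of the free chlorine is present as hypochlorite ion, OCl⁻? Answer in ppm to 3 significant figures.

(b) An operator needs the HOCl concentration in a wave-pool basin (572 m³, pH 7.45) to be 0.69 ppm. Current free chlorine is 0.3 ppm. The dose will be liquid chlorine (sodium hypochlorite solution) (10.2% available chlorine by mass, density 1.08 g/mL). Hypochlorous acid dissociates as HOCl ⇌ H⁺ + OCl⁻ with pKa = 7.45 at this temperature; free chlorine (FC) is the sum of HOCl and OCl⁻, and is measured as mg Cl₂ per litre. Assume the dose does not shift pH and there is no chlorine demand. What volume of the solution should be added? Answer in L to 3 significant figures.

(a) [OCl⁻]/[HOCl] = 10^(pH − pKa) = 10^(6.92 − 7.6) = 10^-0.68 = 0.2089.
(a) Fraction as HOCl = 1 / (1 + 0.2089) = 0.8272.
(a) OCl⁻ = (1 − 0.8272) × 7.8 ppm = 1.348 ppm.

(b) Volume: 572 m³ = 572,000 L.
(b) [OCl⁻]/[HOCl] = 10^(pH − pKa) = 10^(7.45 − 7.45) = 1; fraction as HOCl = 1/(1 + 1) = 0.5.
(b) Free chlorine required for 0.69 ppm HOCl: 0.69 / 0.5 = 1.38 ppm.
(b) FC to add: 1.38 − 0.3 = 1.08 mg/L as Cl₂.
(b) Cl₂ equivalent: 1.08 mg/L × 572,000 L = 617.8 g.
(b) Product at 10.2% available Cl: 617.8 / 0.102 = 6056 g.
(b) Volume: 6056 g ÷ 1.08 g/mL = 5608 mL.

(a) 1.35 ppm; (b) 5.61 L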